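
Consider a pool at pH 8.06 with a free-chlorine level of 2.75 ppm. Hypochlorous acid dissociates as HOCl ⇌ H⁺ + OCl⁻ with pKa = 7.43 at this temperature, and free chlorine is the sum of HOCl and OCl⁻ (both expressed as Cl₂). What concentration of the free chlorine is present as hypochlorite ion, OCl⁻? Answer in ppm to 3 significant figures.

2.23 ppm

[OCl⁻]/[HOCl] = 10^(pH − pKa) = 10^(8.06 − 7.43) = 10^0.63 = 4.266.
Fraction as HOCl = 1 / (1 + 4.266) = 0.1899.
OCl⁻ = (1 − 0.1899) × 2.75 ppm = 2.228 ppm.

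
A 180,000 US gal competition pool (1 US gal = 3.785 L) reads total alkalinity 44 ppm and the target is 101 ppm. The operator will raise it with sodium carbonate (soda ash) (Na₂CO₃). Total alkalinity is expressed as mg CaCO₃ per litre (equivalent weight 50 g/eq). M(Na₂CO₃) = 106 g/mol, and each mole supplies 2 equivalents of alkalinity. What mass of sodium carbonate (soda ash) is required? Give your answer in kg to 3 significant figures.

41.2 kg

Volume: 180,000 US gal × 3.785 L/gal = 681,300 L.
Alkalinity to add: (101 − 44) = 57 mg/L as CaCO₃ × 681,300 L = 38,830 g as CaCO₃.
Equivalents: 38,830 g ÷ 50 g/eq = 776.7 eq.
Each mole of Na₂CO₃ supplies 2 eq, so 776.7 / 2 = 388.3 mol.
Mass: 388.3 mol × 106 g/mol = 41,160 g.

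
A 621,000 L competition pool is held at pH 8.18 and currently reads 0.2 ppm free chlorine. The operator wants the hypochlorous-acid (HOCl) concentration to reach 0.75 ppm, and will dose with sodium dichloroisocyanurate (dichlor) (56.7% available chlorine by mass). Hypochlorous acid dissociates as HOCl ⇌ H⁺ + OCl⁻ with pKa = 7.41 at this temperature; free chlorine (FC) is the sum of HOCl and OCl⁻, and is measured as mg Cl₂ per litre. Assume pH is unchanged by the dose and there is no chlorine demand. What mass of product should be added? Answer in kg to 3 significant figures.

5.44 kg

[OCl⁻]/[HOCl] = 10^(pH − pKa) = 10^(8.18 − 7.41) = 5.888; fraction as HOCl = 1/(1 + 5.888) = 0.1452.
Free chlorine required for 0.75 ppm HOCl: 0.75 / 0.1452 = 5.166 ppm.
FC to add: 5.166 − 0.2 = 4.966 mg/L as Cl₂.
Cl₂ equivalent: 4.966 mg/L × 621,000 L = 3084 g.
Product at 56.7% available Cl: 3084 / 0.567 = 5439 g.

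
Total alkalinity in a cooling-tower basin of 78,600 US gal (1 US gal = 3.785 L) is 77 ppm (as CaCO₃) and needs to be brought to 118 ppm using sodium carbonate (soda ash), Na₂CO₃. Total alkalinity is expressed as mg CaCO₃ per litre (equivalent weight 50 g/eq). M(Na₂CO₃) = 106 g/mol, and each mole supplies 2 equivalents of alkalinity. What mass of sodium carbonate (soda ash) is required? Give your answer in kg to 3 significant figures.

Volume: 78,600 US gal × 3.785 L/gal = 297,501 L.
Alkalinity to add: (118 − 77) = 41 mg/L as CaCO₃ × 297,501 L = 12,200 g as CaCO₃.
Equivalents: 12,200 g ÷ 50 g/eq = 244 eq.
Each mole of Na₂CO₃ supplies 2 eq, so 244 / 2 = 122 mol.
Mass: 122 mol × 106 g/mol = 12,930 g.

12.9 kg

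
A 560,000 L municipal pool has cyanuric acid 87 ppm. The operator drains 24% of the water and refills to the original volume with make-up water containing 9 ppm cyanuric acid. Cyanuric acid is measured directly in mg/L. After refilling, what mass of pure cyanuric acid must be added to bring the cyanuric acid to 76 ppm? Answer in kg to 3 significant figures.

4.32 kg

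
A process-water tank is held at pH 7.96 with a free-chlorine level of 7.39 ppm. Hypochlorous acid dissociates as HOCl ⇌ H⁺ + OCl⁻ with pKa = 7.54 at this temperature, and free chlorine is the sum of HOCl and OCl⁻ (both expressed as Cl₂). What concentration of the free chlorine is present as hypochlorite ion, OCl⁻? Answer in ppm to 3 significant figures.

[OCl⁻]/[HOCl] = 10^(pH − pKa) = 10^(7.96 − 7.54) = 10^0.42 = 2.63.
Fraction as HOCl = 1 / (1 + 2.63) = 0.2755.
OCl⁻ = (1 − 0.2755) × 7.39 ppm = 5.354 ppm.

5.35 ppm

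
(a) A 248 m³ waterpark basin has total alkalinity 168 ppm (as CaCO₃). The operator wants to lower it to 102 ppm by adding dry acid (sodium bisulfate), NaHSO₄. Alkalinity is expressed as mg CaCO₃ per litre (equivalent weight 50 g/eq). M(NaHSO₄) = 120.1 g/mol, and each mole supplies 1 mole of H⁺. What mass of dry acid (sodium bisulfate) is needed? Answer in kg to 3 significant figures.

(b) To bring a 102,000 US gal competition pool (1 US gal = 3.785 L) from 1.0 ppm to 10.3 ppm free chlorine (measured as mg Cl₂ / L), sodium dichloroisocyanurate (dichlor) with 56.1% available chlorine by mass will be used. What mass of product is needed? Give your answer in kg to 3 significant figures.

(a) 39.3 kg; (b) 6.40 kg

(a) Volume: 248 m³ = 248,000 L.
(a) Alkalinity to neutralize: (168 − 102) = 66 mg/L as CaCO₃ × 248,000 L = 16,370 g as CaCO₃.
(a) Equivalents of H⁺ required: 16,370 ÷ 50 g/eq = 327.4 eq = 327.4 mol NaHSO₄.
(a) Mass of NaHSO₄: 327.4 × 120.1 = 39,320 g.

(b) Volume: 102,000 US gal × 3.785 L/gal = 386,070 L.
(b) Chlorine deficit: 10.3 − 1.0 = 9.3 ppm = 9.3 mg/L as Cl₂.
(b) Cl₂ equivalent needed: 9.3 mg/L × 386,070 L = 3,590,000 mg = 3590 g.
(b) Product at 56.1% available chlorine: 3590 / 0.561 = 6400 g.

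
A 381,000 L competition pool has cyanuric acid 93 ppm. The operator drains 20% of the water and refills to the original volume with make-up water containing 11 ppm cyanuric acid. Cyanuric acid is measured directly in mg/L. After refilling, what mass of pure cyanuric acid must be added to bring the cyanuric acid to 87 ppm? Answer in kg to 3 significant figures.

3.96 kg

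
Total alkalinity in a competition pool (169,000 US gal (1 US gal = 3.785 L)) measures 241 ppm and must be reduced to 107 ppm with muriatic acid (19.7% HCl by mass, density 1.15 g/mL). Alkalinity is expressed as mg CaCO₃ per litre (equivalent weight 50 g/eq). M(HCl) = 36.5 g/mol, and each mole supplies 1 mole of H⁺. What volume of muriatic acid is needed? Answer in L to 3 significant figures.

Volume: 169,000 US gal × 3.785 L/gal = 639,665 L.
Alkalinity to neutralize: (241 − 107) = 134 mg/L as CaCO₃ × 639,665 L = 85,720 g as CaCO₃.
Equivalents of H⁺ required: 85,720 ÷ 50 g/eq = 1714 eq = 1714 mol HCl.
Mass of HCl: 1714 × 36.5 = 62,570 g.
Mass of 19.7% solution: 62,570 / 0.197 = 317,600 g.
Volume: 317,600 g ÷ 1.15 g/mL = 276,200 mL.

276 L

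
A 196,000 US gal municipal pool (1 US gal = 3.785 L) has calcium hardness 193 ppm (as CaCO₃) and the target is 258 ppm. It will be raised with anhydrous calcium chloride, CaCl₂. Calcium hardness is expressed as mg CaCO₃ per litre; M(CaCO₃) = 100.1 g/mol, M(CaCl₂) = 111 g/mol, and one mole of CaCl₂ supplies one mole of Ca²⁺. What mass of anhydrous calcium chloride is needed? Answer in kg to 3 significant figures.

53.5 kg

Volume: 196,000 US gal × 3.785 L/gal = 741,860 L.
Hardness to add: (258 − 193) = 65 mg/L as CaCO₃ × 741,860 L = 48,220 g as CaCO₃.
Moles of Ca²⁺ (1 mol Ca²⁺ ≡ 1 mol CaCO₃): 48,220 / 100.1 g/mol = 481.7 mol.
Mass of CaCl₂: 481.7 × 111 = 53,470 g.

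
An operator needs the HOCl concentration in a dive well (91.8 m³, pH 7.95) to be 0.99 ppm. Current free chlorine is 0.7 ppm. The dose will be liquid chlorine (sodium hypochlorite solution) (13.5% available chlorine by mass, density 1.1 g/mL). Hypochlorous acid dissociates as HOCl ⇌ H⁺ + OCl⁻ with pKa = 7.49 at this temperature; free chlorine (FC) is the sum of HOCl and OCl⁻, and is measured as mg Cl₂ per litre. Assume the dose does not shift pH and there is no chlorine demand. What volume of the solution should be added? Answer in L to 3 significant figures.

Volume: 91.8 m³ = 91,800 L.
[OCl⁻]/[HOCl] = 10^(pH − pKa) = 10^(7.95 − 7.49) = 2.884; fraction as HOCl = 1/(1 + 2.884) = 0.2575.
Free chlorine required for 0.99 ppm HOCl: 0.99 / 0.2575 = 3.845 ppm.
FC to add: 3.845 − 0.7 = 3.145 mg/L as Cl₂.
Cl₂ equivalent: 3.145 mg/L × 91,800 L = 288.7 g.
Product at 13.5% available Cl: 288.7 / 0.135 = 2139 g.
Volume: 2139 g ÷ 1.1 g/mL = 1944 mL.

1.94 L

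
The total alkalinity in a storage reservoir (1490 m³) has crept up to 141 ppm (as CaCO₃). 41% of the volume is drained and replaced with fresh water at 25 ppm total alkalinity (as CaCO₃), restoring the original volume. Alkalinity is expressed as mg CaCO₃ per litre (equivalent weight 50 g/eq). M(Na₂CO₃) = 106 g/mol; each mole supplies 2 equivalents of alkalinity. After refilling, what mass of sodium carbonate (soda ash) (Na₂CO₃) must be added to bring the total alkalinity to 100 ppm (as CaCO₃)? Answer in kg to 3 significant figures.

10.4 kg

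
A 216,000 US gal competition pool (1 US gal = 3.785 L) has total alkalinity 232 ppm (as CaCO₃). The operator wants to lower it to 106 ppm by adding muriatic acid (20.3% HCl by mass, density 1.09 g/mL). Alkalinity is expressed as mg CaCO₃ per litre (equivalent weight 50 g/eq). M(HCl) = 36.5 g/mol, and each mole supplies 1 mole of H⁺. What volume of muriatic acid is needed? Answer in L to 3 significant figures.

340 L

Volume: 216,000 US gal × 3.785 L/gal = 817,560 L.
Alkalinity to neutralize: (232 − 106) = 126 mg/L as CaCO₃ × 817,560 L = 103,000 g as CaCO₃.
Equivalents of H⁺ required: 103,000 ÷ 50 g/eq = 2060 eq = 2060 mol HCl.
Mass of HCl: 2060 × 36.5 = 75,200 g.
Mass of 20.3% solution: 75,200 / 0.203 = 370,400 g.
Volume: 370,400 g ÷ 1.09 g/mL = 339,900 mL.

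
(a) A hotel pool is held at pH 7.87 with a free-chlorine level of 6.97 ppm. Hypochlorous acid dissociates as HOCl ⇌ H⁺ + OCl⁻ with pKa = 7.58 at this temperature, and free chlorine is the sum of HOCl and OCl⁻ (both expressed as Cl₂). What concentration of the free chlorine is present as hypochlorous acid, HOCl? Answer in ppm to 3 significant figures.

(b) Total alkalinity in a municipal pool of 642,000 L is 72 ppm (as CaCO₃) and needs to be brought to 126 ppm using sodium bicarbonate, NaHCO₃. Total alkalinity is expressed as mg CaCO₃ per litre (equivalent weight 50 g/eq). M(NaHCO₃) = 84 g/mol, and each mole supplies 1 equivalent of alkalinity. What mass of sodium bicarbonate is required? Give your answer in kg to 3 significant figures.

(a) [OCl⁻]/[HOCl] = 10^(pH − pKa) = 10^(7.87 − 7.58) = 10^0.29 = 1.95.
(a) Fraction as HOCl = 1 / (1 + 1.95) = 0.339.
(a) HOCl = 0.339 × 6.97 ppm = 2.363 ppm.

(b) Alkalinity to add: (126 − 72) = 54 mg/L as CaCO₃ × 642,000 L = 34,670 g as CaCO₃.
(b) Equivalents: 34,670 g ÷ 50 g/eq = 693.4 eq.
(b) NaHCO₃ supplies 1 eq per mole → 693.4 mol.
(b) Mass: 693.4 mol × 84 g/mol = 58,240 g.

(a) 2.36 ppm; (b) 58.2 kg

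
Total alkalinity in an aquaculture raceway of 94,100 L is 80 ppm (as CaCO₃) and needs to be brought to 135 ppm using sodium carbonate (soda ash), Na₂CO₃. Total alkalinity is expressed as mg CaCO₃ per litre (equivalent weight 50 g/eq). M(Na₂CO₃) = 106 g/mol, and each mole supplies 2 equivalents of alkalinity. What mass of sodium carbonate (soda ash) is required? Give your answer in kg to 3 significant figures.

5.49 kg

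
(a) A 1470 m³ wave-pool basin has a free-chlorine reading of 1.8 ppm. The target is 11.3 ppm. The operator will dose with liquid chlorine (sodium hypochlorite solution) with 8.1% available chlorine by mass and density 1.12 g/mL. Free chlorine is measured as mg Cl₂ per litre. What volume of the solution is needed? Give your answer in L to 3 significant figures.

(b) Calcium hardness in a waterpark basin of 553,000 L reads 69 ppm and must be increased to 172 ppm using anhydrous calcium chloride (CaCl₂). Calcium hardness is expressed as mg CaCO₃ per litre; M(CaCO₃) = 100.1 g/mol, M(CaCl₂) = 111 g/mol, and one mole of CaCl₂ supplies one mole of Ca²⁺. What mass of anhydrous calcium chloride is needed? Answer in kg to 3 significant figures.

(a) 154 L; (b) 63.2 kg

(a) Volume: 1470 m³ = 1,470,000 L.
(a) Chlorine deficit: 11.3 − 1.8 = 9.5 ppm = 9.5 mg/L as Cl₂.
(a) Cl₂ equivalent needed: 9.5 mg/L × 1,470,000 L = 13,960,000 mg = 13,960 g.
(a) Product at 8.1% available chlorine: 13,960 / 0.081 = 172,400 g.
(a) Volume at density 1.12 g/mL: 172,400 g ÷ 1.12 g/mL = 153,900 mL.

(b) Hardness to add: (172 − 69) = 103 mg/L as CaCO₃ × 553,000 L = 56,960 g as CaCO₃.
(b) Moles of Ca²⁺ (1 mol Ca²⁺ ≡ 1 mol CaCO₃): 56,960 / 100.1 g/mol = 569 mol.
(b) Mass of CaCl₂: 569 × 111 = 63,160 g.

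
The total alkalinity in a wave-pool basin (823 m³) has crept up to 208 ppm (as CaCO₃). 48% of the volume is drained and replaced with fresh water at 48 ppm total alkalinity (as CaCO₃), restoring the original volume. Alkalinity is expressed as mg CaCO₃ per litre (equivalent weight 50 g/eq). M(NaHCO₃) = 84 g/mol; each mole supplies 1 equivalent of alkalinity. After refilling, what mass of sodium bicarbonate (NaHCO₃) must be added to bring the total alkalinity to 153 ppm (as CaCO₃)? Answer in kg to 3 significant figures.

30.1 kg

Volume: 823 m³ = 823,000 L.
After draining 48% and refilling: 208 × 0.52 + 48 × 0.48 = 131.2 ppm.
Deficit to target: 153 − 131.2 = 21.8 mg/L.
As CaCO₃: 21.8 mg/L × 823,000 L = 17,940 g; ÷ 50 g/eq ÷ 1 = 358.8 mol NaHCO₃.
Mass: 358.8 × 84 = 30,140 g.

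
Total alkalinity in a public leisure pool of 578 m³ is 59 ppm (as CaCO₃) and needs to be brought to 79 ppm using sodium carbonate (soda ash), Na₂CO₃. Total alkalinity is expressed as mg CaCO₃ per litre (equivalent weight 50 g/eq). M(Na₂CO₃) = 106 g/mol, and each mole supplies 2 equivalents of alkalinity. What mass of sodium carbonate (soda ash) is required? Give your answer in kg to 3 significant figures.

12.3 kg

Volume: 578 m³ = 578,000 L.
Alkalinity to add: (79 − 59) = 20 mg/L as CaCO₃ × 578,000 L = 11,560 g as CaCO₃.
Equivalents: 11,560 g ÷ 50 g/eq = 231.2 eq.
Each mole of Na₂CO₃ supplies 2 eq, so 231.2 / 2 = 115.6 mol.
Mass: 115.6 mol × 106 g/mol = 12,250 g.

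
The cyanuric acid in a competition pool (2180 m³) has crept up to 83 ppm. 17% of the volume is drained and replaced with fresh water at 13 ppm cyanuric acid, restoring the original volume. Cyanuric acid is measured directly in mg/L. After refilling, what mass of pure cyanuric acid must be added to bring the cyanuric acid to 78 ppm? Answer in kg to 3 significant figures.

15.0 kg

Volume: 2180 m³ = 2,180,000 L.
After draining 17% and refilling: 83 × 0.83 + 13 × 0.17 = 71.1 ppm.
Deficit to target: 78 − 71.1 = 6.9 mg/L.
Mass: 6.9 mg/L × 2,180,000 L = 15,040 g cyanuric acid.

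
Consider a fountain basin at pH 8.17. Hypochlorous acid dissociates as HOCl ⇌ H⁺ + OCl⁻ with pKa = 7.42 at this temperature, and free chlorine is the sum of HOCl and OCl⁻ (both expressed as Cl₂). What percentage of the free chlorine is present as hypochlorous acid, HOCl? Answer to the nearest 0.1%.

[OCl⁻]/[HOCl] = 10^(pH − pKa) = 10^(8.17 − 7.42) = 10^0.75 = 5.623.
Fraction as HOCl = 1 / (1 + 5.623) = 0.151.

15.1%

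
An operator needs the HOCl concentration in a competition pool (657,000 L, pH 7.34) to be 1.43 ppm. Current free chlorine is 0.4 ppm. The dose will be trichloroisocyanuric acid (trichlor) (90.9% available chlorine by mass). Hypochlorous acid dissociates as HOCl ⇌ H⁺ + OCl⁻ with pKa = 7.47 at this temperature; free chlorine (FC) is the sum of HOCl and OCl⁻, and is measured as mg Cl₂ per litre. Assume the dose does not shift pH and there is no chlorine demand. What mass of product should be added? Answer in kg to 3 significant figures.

1.51 kg

[OCl⁻]/[HOCl] = 10^(pH − pKa) = 10^(7.34 − 7.47) = 0.7413; fraction as HOCl = 1/(1 + 0.7413) = 0.5743.
Free chlorine required for 1.43 ppm HOCl: 1.43 / 0.5743 = 2.49 ppm.
FC to add: 2.49 − 0.4 = 2.09 mg/L as Cl₂.
Cl₂ equivalent: 2.09 mg/L × 657,000 L = 1373 g.
Product at 90.9% available Cl: 1373 / 0.909 = 1511 g.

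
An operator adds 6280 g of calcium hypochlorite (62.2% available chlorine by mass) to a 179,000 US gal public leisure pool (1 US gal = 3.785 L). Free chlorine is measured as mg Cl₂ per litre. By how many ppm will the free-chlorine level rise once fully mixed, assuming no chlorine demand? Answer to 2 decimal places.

Volume: 179,000 US gal × 3.785 L/gal = 677,515 L.
Available chlorine delivered: 6280 g × 0.622 = 3906 g as Cl₂.
Concentration rise: 3906 g / 677,515 L = 5.765 mg/L = 5.77 ppm.

5.77 ppm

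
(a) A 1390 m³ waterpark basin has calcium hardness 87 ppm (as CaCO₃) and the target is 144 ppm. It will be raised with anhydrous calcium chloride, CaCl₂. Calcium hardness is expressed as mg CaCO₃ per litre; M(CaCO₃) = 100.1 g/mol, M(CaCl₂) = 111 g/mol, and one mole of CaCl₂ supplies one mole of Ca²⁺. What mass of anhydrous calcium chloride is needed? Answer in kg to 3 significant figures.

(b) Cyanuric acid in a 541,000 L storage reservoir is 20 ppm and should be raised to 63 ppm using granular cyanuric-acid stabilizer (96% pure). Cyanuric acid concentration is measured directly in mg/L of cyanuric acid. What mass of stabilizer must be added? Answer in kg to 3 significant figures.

(a) 87.9 kg; (b) 24.2 kg

(a) Volume: 1390 m³ = 1,390,000 L.
(a) Hardness to add: (144 − 87) = 57 mg/L as CaCO₃ × 1,390,000 L = 79,230 g as CaCO₃.
(a) Moles of Ca²⁺ (1 mol Ca²⁺ ≡ 1 mol CaCO₃): 79,230 / 100.1 g/mol = 791.5 mol.
(a) Mass of CaCl₂: 791.5 × 111 = 87,860 g.

(b) CYA to add: (63 − 20) = 43 mg/L × 541,000 L = 23,260 g cyanuric acid.
(b) At 96% purity: 23,260 / 0.96 = 24,230 g product.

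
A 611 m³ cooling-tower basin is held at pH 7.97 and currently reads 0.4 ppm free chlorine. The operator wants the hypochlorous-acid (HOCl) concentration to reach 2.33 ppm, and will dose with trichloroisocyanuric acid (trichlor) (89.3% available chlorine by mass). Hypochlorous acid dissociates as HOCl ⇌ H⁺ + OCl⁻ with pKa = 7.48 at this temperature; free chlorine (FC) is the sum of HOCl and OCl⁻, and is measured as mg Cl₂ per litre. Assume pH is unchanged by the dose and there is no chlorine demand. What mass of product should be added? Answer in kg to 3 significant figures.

Volume: 611 m³ = 611,000 L.
[OCl⁻]/[HOCl] = 10^(pH − pKa) = 10^(7.97 − 7.48) = 3.09; fraction as HOCl = 1/(1 + 3.09) = 0.2445.
Free chlorine required for 2.33 ppm HOCl: 2.33 / 0.2445 = 9.53 ppm.
FC to add: 9.53 − 0.4 = 9.13 mg/L as Cl₂.
Cl₂ equivalent: 9.13 mg/L × 611,000 L = 5579 g.
Product at 89.3% available Cl: 5579 / 0.893 = 6247 g.

6.25 kg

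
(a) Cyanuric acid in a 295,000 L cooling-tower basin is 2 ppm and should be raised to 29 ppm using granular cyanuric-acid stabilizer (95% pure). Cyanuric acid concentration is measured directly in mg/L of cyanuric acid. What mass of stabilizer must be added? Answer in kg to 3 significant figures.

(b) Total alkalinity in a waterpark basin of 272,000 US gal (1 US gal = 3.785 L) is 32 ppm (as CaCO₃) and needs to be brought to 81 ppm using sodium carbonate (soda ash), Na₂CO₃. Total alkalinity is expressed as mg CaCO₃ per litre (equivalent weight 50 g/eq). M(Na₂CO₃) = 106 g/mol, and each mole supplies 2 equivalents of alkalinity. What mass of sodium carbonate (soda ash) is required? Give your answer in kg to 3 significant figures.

(a) 8.38 kg; (b) 53.5 kg

(a) CYA to add: (29 − 2) = 27 mg/L × 295,000 L = 7965 g cyanuric acid.
(a) At 95% purity: 7965 / 0.95 = 8384 g product.

(b) Volume: 272,000 US gal × 3.785 L/gal = 1,029,520 L.
(b) Alkalinity to add: (81 − 32) = 49 mg/L as CaCO₃ × 1,029,520 L = 50,450 g as CaCO₃.
(b) Equivalents: 50,450 g ÷ 50 g/eq = 1009 eq.
(b) Each mole of Na₂CO₃ supplies 2 eq, so 1009 / 2 = 504.5 mol.
(b) Mass: 504.5 mol × 106 g/mol = 53,470 g.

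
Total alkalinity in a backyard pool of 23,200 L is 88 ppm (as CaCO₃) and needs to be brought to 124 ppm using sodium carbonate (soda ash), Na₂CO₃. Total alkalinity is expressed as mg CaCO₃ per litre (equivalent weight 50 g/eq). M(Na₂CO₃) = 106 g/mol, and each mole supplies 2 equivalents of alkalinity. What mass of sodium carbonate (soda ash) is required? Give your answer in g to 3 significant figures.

885 g

Alkalinity to add: (124 − 88) = 36 mg/L as CaCO₃ × 23,200 L = 835.2 g as CaCO₃.
Equivalents: 835.2 g ÷ 50 g/eq = 16.7 eq.
Each mole of Na₂CO₃ supplies 2 eq, so 16.7 / 2 = 8.352 mol.
Mass: 8.352 mol × 106 g/mol = 885.3 g.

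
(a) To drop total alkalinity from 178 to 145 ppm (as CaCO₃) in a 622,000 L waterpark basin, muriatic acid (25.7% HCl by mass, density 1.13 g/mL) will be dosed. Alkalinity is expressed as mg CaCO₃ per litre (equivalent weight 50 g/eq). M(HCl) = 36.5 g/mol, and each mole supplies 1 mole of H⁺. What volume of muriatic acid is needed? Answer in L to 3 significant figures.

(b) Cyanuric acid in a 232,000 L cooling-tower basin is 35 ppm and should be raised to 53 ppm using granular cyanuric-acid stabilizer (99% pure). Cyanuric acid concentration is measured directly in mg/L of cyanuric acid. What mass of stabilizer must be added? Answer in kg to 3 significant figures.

(a) 51.6 L; (b) 4.22 kg

(a) Alkalinity to neutralize: (178 − 145) = 33 mg/L as CaCO₃ × 622,000 L = 20,530 g as CaCO₃.
(a) Equivalents of H⁺ required: 20,530 ÷ 50 g/eq = 410.5 eq = 410.5 mol HCl.
(a) Mass of HCl: 410.5 × 36.5 = 14,980 g.
(a) Mass of 25.7% solution: 14,980 / 0.257 = 58,300 g.
(a) Volume: 58,300 g ÷ 1.13 g/mL = 51,600 mL.

(b) CYA to add: (53 − 35) = 18 mg/L × 232,000 L = 4176 g cyanuric acid.
(b) At 99% purity: 4176 / 0.99 = 4218 g product.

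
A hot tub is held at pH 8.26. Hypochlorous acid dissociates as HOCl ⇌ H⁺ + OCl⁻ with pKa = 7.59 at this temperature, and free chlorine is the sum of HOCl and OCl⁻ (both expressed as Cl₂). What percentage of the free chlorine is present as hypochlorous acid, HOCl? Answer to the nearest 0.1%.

[OCl⁻]/[HOCl] = 10^(pH − pKa) = 10^(8.26 − 7.59) = 10^0.67 = 4.677.
Fraction as HOCl = 1 / (1 + 4.677) = 0.1761.

17.6%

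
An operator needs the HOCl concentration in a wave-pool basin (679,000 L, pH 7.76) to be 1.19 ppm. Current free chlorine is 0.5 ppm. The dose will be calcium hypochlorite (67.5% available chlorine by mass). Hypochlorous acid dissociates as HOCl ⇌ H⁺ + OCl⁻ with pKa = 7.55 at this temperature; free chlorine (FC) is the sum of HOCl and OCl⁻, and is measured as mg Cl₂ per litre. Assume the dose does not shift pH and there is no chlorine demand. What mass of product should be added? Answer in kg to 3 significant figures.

[OCl⁻]/[HOCl] = 10^(pH − pKa) = 10^(7.76 − 7.55) = 1.622; fraction as HOCl = 1/(1 + 1.622) = 0.3814.
Free chlorine required for 1.19 ppm HOCl: 1.19 / 0.3814 = 3.12 ppm.
FC to add: 3.12 − 0.5 = 2.62 mg/L as Cl₂.
Cl₂ equivalent: 2.62 mg/L × 679,000 L = 1779 g.
Product at 67.5% available Cl: 1779 / 0.675 = 2635 g.

2.64 kg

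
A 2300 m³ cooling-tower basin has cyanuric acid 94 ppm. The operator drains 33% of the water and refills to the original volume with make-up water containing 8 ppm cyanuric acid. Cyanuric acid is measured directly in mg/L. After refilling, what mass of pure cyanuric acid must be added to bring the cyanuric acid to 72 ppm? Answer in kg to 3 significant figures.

14.7 kg

Volume: 2300 m³ = 2,300,000 L.
After draining 33% and refilling: 94 × 0.67 + 8 × 0.33 = 65.62 ppm.
Deficit to target: 72 − 65.62 = 6.38 mg/L.
Mass: 6.38 mg/L × 2,300,000 L = 14,670 g cyanuric acid.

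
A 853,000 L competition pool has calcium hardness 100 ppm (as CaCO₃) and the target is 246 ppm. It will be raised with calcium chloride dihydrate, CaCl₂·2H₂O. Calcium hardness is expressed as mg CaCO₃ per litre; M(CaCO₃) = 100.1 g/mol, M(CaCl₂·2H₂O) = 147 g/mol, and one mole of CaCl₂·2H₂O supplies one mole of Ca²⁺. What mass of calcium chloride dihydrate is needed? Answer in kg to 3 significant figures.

Hardness to add: (246 − 100) = 146 mg/L as CaCO₃ × 853,000 L = 124,500 g as CaCO₃.
Moles of Ca²⁺ (1 mol Ca²⁺ ≡ 1 mol CaCO₃): 124,500 / 100.1 g/mol = 1244 mol.
Mass of CaCl₂·2H₂O: 1244 × 147 = 182,900 g.

183 kg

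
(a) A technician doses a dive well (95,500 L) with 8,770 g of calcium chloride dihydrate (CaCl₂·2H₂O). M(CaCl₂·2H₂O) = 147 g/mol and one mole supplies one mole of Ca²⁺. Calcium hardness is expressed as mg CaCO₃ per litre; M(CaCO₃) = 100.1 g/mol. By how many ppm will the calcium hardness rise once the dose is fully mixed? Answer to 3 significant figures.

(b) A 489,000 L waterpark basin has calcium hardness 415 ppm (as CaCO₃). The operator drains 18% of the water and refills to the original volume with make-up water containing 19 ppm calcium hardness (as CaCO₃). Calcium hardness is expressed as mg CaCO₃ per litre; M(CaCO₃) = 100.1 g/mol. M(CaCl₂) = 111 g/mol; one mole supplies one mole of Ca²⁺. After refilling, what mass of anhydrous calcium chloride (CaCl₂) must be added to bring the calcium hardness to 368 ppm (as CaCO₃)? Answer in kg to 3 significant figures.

(a) Moles of Ca²⁺: 8,770 g ÷ 147 g/mol = 59.66 mol.
(a) As CaCO₃: 59.66 mol × 100.1 g/mol = 5972 g.
(a) Rise: 5972 g / 95,500 L × 1000 = 62.53 mg/L.

(b) After draining 18% and refilling: 415 × 0.82 + 19 × 0.18 = 343.72 ppm.
(b) Deficit to target: 368 − 343.72 = 24.28 mg/L.
(b) As CaCO₃: 24.28 mg/L × 489,000 L = 11,870 g; ÷ 100.1 = 118.6 mol Ca²⁺.
(b) Mass: 118.6 × 111 = 13,170 g.

(a) 62.5 ppm; (b) 13.2 kg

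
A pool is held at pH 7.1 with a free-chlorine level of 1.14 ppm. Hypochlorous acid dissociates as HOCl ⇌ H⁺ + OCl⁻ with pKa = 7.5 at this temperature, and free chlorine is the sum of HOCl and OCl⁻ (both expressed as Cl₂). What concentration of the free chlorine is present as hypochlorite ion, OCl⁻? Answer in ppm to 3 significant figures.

0.325 ppm

[OCl⁻]/[HOCl] = 10^(pH − pKa) = 10^(7.1 − 7.5) = 10^-0.40 = 0.3981.
Fraction as HOCl = 1 / (1 + 0.3981) = 0.7153.
OCl⁻ = (1 − 0.7153) × 1.14 ppm = 0.3246 ppm.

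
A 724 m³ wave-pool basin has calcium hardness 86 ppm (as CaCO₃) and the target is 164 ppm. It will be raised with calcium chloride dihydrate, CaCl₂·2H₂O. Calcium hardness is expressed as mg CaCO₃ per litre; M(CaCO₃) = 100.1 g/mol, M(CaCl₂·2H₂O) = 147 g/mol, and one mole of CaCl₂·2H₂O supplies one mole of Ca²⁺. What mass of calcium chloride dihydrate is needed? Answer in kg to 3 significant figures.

82.9 kg

Volume: 724 m³ = 724,000 L.
Hardness to add: (164 − 86) = 78 mg/L as CaCO₃ × 724,000 L = 56,470 g as CaCO₃.
Moles of Ca²⁺ (1 mol Ca²⁺ ≡ 1 mol CaCO₃): 56,470 / 100.1 g/mol = 564.2 mol.
Mass of CaCl₂·2H₂O: 564.2 × 147 = 82,930 g.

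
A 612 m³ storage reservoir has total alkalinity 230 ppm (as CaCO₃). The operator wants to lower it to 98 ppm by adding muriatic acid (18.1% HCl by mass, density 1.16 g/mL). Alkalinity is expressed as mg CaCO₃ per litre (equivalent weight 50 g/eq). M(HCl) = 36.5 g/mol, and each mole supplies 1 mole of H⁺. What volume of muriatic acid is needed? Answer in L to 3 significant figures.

281 L

Volume: 612 m³ = 612,000 L.
Alkalinity to neutralize: (230 − 98) = 132 mg/L as CaCO₃ × 612,000 L = 80,780 g as CaCO₃.
Equivalents of H⁺ required: 80,780 ÷ 50 g/eq = 1616 eq = 1616 mol HCl.
Mass of HCl: 1616 × 36.5 = 58,970 g.
Mass of 18.1% solution: 58,970 / 0.181 = 325,800 g.
Volume: 325,800 g ÷ 1.16 g/mL = 280,900 mL.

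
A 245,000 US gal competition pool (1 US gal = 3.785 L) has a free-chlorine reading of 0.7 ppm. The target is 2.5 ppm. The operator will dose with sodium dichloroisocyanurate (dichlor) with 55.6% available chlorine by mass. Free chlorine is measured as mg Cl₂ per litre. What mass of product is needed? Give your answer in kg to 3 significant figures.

3.00 kg

Volume: 245,000 US gal × 3.785 L/gal = 927,325 L.
Chlorine deficit: 2.5 − 0.7 = 1.8 ppm = 1.8 mg/L as Cl₂.
Cl₂ equivalent needed: 1.8 mg/L × 927,325 L = 1,669,000 mg = 1669 g.
Product at 55.6% available chlorine: 1669 / 0.556 = 3002 g.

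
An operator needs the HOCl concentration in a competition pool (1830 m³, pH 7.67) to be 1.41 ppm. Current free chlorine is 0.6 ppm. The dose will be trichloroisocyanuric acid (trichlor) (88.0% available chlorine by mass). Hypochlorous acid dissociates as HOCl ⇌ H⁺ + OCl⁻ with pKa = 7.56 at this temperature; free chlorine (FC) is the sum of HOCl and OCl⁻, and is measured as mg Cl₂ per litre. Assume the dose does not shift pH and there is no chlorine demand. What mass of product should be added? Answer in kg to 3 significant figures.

Volume: 1830 m³ = 1,830,000 L.
[OCl⁻]/[HOCl] = 10^(pH − pKa) = 10^(7.67 − 7.56) = 1.288; fraction as HOCl = 1/(1 + 1.288) = 0.437.
Free chlorine required for 1.41 ppm HOCl: 1.41 / 0.437 = 3.226 ppm.
FC to add: 3.226 − 0.6 = 2.626 mg/L as Cl₂.
Cl₂ equivalent: 2.626 mg/L × 1,830,000 L = 4806 g.
Product at 88.0% available Cl: 4806 / 0.88 = 5462 g.

5.46 kg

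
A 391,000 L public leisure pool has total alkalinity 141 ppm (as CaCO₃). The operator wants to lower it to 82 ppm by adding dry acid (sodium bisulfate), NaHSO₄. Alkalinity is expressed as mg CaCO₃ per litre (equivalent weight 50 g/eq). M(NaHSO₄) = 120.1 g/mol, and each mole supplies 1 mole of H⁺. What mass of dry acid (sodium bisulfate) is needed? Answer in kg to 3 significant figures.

55.4 kg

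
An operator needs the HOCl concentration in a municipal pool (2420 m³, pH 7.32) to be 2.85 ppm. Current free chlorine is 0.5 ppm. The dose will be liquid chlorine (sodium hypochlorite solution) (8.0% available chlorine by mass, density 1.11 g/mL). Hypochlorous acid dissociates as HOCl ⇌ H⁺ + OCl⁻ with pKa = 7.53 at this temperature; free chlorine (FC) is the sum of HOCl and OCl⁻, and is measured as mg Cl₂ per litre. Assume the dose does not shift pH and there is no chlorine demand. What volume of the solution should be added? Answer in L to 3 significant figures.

112 L

Volume: 2420 m³ = 2,420,000 L.
[OCl⁻]/[HOCl] = 10^(pH − pKa) = 10^(7.32 − 7.53) = 0.6166; fraction as HOCl = 1/(1 + 0.6166) = 0.6186.
Free chlorine required for 2.85 ppm HOCl: 2.85 / 0.6186 = 4.607 ppm.
FC to add: 4.607 − 0.5 = 4.107 mg/L as Cl₂.
Cl₂ equivalent: 4.107 mg/L × 2,420,000 L = 9940 g.
Product at 8.0% available Cl: 9940 / 0.08 = 124,200 g.
Volume: 124,200 g ÷ 1.11 g/mL = 111,900 mL.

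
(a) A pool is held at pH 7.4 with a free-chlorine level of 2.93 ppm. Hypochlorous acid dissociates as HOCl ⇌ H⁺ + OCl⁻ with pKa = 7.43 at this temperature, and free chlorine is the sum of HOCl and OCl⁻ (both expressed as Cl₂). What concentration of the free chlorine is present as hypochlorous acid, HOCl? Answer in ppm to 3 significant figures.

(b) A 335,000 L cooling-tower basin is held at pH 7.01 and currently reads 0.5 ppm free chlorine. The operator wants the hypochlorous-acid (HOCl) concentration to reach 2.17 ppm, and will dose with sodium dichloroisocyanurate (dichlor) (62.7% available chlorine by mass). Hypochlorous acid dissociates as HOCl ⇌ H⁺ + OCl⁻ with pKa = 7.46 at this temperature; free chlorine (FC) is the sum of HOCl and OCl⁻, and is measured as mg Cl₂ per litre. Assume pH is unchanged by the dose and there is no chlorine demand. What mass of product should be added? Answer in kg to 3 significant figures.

(a) [OCl⁻]/[HOCl] = 10^(pH − pKa) = 10^(7.4 − 7.43) = 10^-0.03 = 0.9333.
(a) Fraction as HOCl = 1 / (1 + 0.9333) = 0.5173.
(a) HOCl = 0.5173 × 2.93 ppm = 1.516 ppm.

(b) [OCl⁻]/[HOCl] = 10^(pH − pKa) = 10^(7.01 − 7.46) = 0.3548; fraction as HOCl = 1/(1 + 0.3548) = 0.7381.
(b) Free chlorine required for 2.17 ppm HOCl: 2.17 / 0.7381 = 2.94 ppm.
(b) FC to add: 2.94 − 0.5 = 2.44 mg/L as Cl₂.
(b) Cl₂ equivalent: 2.44 mg/L × 335,000 L = 817.4 g.
(b) Product at 62.7% available Cl: 817.4 / 0.627 = 1304 g.

(a) 1.52 ppm; (b) 1.30 kg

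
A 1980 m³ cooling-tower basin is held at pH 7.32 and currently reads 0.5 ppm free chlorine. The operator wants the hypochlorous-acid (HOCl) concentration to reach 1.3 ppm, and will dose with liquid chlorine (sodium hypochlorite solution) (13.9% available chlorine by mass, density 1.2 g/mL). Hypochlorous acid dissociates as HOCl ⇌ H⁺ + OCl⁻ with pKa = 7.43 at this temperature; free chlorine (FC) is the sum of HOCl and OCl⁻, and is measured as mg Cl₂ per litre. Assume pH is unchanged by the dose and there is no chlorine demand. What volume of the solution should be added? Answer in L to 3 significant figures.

Volume: 1980 m³ = 1,980,000 L.
[OCl⁻]/[HOCl] = 10^(pH − pKa) = 10^(7.32 − 7.43) = 0.7762; fraction as HOCl = 1/(1 + 0.7762) = 0.563.
Free chlorine required for 1.3 ppm HOCl: 1.3 / 0.563 = 2.309 ppm.
FC to add: 2.309 − 0.5 = 1.809 mg/L as Cl₂.
Cl₂ equivalent: 1.809 mg/L × 1,980,000 L = 3582 g.
Product at 13.9% available Cl: 3582 / 0.139 = 25,770 g.
Volume: 25,770 g ÷ 1.2 g/mL = 21,480 mL.

21.5 L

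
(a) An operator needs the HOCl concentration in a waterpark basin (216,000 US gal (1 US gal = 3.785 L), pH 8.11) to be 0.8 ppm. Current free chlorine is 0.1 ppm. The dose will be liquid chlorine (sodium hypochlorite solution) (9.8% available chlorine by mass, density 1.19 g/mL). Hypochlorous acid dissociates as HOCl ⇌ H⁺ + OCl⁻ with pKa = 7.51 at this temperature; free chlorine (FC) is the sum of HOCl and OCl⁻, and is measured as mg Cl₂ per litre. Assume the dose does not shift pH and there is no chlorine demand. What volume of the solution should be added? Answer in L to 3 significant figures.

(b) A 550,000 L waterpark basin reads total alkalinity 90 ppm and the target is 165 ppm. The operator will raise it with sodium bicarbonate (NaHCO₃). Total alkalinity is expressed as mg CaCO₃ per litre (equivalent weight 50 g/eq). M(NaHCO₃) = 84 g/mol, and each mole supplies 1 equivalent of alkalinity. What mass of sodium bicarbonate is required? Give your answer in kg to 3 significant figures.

(a) 27.2 L; (b) 69.3 kg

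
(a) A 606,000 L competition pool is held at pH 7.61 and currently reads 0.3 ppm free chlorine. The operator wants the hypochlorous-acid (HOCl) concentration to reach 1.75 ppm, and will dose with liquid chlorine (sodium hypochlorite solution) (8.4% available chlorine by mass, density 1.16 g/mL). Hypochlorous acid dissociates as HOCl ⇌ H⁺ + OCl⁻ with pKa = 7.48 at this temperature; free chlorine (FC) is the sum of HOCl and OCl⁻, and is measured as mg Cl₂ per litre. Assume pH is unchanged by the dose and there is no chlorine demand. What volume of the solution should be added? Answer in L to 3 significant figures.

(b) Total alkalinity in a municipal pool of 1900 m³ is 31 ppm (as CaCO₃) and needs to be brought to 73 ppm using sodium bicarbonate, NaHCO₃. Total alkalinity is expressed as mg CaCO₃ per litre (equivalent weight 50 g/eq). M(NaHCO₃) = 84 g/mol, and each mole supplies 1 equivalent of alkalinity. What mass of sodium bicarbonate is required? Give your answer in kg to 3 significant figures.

(a) 23.7 L; (b) 134 kg

(a) [OCl⁻]/[HOCl] = 10^(pH − pKa) = 10^(7.61 − 7.48) = 1.349; fraction as HOCl = 1/(1 + 1.349) = 0.4257.
(a) Free chlorine required for 1.75 ppm HOCl: 1.75 / 0.4257 = 4.111 ppm.
(a) FC to add: 4.111 − 0.3 = 3.811 mg/L as Cl₂.
(a) Cl₂ equivalent: 3.811 mg/L × 606,000 L = 2309 g.
(a) Product at 8.4% available Cl: 2309 / 0.084 = 27,490 g.
(a) Volume: 27,490 g ÷ 1.16 g/mL = 23,700 mL.

(b) Volume: 1900 m³ = 1,900,000 L.
(b) Alkalinity to add: (73 − 31) = 42 mg/L as CaCO₃ × 1,900,000 L = 79,800 g as CaCO₃.
(b) Equivalents: 79,800 g ÷ 50 g/eq = 1596 eq.
(b) NaHCO₃ supplies 1 eq per mole → 1596 mol.
(b) Mass: 1596 mol × 84 g/mol = 134,100 g.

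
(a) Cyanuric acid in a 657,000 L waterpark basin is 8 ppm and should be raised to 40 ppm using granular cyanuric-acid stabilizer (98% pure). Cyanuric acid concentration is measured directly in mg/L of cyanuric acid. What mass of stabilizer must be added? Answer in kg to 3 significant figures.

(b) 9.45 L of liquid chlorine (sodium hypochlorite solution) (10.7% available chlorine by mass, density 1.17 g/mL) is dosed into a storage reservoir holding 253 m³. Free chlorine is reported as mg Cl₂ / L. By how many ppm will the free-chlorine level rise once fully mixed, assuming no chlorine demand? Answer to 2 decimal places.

(a) CYA to add: (40 − 8) = 32 mg/L × 657,000 L = 21,020 g cyanuric acid.
(a) At 98% purity: 21,020 / 0.98 = 21,450 g product.

(b) Volume: 253 m³ = 253,000 L.
(b) Mass of solution: 9.45 L × 1000 mL/L × 1.17 g/mL = 11,060 g.
(b) Available chlorine delivered: 11,060 g × 0.107 = 1183 g as Cl₂.
(b) Concentration rise: 1183 g / 253,000 L = 4.676 mg/L = 4.68 ppm.

(a) 21.5 kg; (b) 4.68 ppm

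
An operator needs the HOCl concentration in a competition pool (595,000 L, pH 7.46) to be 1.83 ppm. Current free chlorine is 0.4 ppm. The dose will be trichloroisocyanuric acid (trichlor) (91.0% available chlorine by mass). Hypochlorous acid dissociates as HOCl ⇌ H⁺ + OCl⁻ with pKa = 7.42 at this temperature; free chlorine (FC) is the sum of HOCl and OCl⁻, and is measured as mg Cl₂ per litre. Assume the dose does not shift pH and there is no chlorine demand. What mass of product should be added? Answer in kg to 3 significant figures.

[OCl⁻]/[HOCl] = 10^(pH − pKa) = 10^(7.46 − 7.42) = 1.096; fraction as HOCl = 1/(1 + 1.096) = 0.477.
Free chlorine required for 1.83 ppm HOCl: 1.83 / 0.477 = 3.837 ppm.
FC to add: 3.837 − 0.4 = 3.437 mg/L as Cl₂.
Cl₂ equivalent: 3.437 mg/L × 595,000 L = 2045 g.
Product at 91.0% available Cl: 2045 / 0.91 = 2247 g.

2.25 kg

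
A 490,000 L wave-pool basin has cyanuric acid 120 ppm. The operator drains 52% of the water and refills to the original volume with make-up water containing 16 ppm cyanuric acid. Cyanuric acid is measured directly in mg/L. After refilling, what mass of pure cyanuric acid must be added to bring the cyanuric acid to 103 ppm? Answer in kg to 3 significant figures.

After draining 52% and refilling: 120 × 0.48 + 16 × 0.52 = 65.92 ppm.
Deficit to target: 103 − 65.92 = 37.08 mg/L.
Mass: 37.08 mg/L × 490,000 L = 18,170 g cyanuric acid.

18.2 kg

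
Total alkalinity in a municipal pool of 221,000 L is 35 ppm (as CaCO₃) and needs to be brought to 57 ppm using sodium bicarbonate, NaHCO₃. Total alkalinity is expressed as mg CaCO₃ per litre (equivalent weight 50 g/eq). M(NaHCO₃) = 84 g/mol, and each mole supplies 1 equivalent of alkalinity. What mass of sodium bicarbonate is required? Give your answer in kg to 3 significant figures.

Alkalinity to add: (57 − 35) = 22 mg/L as CaCO₃ × 221,000 L = 4862 g as CaCO₃.
Equivalents: 4862 g ÷ 50 g/eq = 97.24 eq.
NaHCO₃ supplies 1 eq per mole → 97.24 mol.
Mass: 97.24 mol × 84 g/mol = 8168 g.

8.17 kg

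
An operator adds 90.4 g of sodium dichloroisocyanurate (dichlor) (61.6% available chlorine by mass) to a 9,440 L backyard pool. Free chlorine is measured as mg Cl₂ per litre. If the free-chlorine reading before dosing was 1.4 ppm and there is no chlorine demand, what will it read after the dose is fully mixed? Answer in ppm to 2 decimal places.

Available chlorine delivered: 90.4 g × 0.616 = 55.69 g as Cl₂.
Concentration rise: 55.69 g / 9,440 L = 5.899 mg/L = 5.90 ppm.
Final FC: 1.4 + 5.90 = 7.30 ppm.

7.30 ppm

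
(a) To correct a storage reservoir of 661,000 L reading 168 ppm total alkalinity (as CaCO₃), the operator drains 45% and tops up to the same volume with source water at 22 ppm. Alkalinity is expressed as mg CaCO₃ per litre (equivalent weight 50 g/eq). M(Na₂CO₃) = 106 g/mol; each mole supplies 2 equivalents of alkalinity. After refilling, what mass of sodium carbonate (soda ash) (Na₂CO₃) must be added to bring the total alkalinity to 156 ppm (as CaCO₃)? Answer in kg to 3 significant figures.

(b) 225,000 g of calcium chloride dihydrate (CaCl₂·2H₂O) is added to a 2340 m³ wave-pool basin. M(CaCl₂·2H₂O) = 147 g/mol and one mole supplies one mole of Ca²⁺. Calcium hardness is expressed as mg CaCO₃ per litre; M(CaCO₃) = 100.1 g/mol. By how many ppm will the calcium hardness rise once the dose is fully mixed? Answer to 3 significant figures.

(a) After draining 45% and refilling: 168 × 0.55 + 22 × 0.45 = 102.3 ppm.
(a) Deficit to target: 156 − 102.3 = 53.7 mg/L.
(a) As CaCO₃: 53.7 mg/L × 661,000 L = 35,500 g; ÷ 50 g/eq ÷ 2 = 355 mol Na₂CO₃.
(a) Mass: 355 × 106 = 37,630 g.

(b) Volume: 2340 m³ = 2,340,000 L.
(b) Moles of Ca²⁺: 225,000 g ÷ 147 g/mol = 1531 mol.
(b) As CaCO₃: 1531 mol × 100.1 g/mol = 153,200 g.
(b) Rise: 153,200 g / 2,340,000 L × 1000 = 65.48 mg/L.

(a) 37.6 kg; (b) 65.5 ppm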